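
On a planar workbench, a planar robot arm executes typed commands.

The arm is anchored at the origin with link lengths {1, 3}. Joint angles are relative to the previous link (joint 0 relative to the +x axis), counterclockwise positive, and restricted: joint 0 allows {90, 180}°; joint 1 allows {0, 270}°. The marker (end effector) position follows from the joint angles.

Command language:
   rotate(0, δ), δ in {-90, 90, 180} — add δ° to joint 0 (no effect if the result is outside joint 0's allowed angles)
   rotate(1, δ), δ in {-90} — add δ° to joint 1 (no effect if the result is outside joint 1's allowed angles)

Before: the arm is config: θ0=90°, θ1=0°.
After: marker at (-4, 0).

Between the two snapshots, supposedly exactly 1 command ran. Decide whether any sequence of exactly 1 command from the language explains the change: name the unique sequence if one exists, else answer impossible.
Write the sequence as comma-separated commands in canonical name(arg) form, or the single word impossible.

begin: config: θ0=90°, θ1=0°
step 1 (rotate(0, 90)): config: θ0=180°, θ1=0°
all 4 alternatives checked — unique.

rotate(0, 90)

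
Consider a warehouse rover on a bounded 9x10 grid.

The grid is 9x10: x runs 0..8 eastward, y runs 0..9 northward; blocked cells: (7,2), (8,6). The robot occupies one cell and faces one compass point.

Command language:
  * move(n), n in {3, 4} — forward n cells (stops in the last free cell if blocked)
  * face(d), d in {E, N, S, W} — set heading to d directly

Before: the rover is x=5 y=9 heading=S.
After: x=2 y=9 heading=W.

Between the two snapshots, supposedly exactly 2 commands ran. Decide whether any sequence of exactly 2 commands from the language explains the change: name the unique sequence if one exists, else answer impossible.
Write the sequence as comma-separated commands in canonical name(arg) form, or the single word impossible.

key: running move(3) before face(W) would end elsewhere — order is forced
t0: x=5 y=9 heading=S
1. face(W) → x=5 y=9 heading=W
2. move(3) → x=2 y=9 heading=W
no other 2-command option fits: unique.

face(W), move(3)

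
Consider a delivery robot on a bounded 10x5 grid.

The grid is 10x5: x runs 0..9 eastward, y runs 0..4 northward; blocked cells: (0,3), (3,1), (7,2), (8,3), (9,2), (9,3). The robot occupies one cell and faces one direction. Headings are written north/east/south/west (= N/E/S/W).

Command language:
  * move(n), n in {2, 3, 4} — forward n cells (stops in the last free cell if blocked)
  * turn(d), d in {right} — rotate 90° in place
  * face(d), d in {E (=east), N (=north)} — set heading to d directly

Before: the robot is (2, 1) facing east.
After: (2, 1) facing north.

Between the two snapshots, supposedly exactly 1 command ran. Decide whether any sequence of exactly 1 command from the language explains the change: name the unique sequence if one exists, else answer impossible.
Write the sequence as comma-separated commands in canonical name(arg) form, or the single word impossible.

key: (2,1) unchanged — the single command moves nothing
start: (2, 1) facing east
step 1 (face(N)): (2, 1) facing north
no other 1-command option fits: unique.

face(N)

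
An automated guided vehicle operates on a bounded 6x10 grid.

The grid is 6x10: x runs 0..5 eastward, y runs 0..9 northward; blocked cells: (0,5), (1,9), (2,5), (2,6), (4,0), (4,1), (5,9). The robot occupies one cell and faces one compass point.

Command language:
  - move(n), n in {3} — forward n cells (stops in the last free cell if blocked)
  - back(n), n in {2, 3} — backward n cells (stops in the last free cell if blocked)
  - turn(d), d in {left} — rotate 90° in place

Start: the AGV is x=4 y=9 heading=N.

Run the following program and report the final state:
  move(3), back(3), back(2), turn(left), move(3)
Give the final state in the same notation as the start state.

x=1 y=4 heading=W

from: x=4 y=9 heading=N
1. move(3) → x=4 y=9 heading=N
2. back(3) → x=4 y=6 heading=N
3. back(2) → x=4 y=4 heading=N
4. turn(left) → x=4 y=4 heading=W
5. move(3) → x=1 y=4 heading=W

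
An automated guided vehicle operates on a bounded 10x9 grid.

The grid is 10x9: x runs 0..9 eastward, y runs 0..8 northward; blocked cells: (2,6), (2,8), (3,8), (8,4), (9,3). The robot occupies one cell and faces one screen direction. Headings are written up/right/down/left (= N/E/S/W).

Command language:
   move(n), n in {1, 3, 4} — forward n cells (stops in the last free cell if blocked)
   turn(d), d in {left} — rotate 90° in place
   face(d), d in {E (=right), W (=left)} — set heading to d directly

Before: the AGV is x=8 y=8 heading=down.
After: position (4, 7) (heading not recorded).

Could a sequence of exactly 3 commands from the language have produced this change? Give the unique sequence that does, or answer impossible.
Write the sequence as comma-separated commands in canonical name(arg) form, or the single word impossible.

key: running move(4) before move(1) would end elsewhere — order is forced
from: x=8 y=8 heading=down
[1] after move(1): x=8 y=7 heading=down
[2] after face(W): x=8 y=7 heading=left
[3] after move(4): x=4 y=7 heading=left
uniquely the one of 216 3-step routes that fits.

move(1), face(W), move(4)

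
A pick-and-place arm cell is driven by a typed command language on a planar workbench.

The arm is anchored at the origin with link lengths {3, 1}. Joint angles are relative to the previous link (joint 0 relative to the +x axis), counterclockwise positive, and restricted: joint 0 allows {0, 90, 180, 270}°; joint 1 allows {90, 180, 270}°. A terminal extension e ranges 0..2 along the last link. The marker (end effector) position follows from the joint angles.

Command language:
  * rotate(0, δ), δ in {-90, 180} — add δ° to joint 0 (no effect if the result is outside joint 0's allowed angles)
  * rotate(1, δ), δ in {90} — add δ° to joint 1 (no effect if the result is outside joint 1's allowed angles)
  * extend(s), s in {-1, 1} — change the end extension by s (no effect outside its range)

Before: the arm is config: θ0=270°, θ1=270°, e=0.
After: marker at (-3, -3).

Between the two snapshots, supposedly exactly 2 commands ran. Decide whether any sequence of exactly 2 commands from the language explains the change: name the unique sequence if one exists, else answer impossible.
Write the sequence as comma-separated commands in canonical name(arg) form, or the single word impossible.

extend(1), extend(1)

start: config: θ0=270°, θ1=270°, e=0
t=1 extend(1) ⇒ config: θ0=270°, θ1=270°, e=1
t=2 extend(1) ⇒ config: θ0=270°, θ1=270°, e=2
all 25 alternatives checked — unique.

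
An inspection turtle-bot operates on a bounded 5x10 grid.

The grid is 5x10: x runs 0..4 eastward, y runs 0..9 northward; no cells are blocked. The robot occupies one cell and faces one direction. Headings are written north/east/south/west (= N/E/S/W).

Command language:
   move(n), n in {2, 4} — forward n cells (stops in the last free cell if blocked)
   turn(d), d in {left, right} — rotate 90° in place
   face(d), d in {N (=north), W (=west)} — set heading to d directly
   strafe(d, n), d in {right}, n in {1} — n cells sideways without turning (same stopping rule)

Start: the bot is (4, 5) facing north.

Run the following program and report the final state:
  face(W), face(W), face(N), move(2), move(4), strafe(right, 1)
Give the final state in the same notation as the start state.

from: (4, 5) facing north
step 1 (face(W)): (4, 5) facing west
step 2 (face(W)): (4, 5) facing west
step 3 (face(N)): (4, 5) facing north
step 4 (move(2)): (4, 7) facing north
step 5 (move(4)): (4, 9) facing north
step 6 (strafe(right, 1)): (4, 9) facing north

(4, 9) facing north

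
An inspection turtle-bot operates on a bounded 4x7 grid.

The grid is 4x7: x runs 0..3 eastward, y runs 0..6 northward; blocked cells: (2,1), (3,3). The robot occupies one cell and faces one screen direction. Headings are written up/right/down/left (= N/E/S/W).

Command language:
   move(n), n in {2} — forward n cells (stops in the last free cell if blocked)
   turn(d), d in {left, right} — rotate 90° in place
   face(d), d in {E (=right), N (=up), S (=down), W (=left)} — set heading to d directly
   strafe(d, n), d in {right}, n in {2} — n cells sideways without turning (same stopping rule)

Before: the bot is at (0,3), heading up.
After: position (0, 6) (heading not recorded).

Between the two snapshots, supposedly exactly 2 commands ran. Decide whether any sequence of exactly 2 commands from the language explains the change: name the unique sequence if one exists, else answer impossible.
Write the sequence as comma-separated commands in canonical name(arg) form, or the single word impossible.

key: the second move(2) runs into the grid edge before its full distance
start: at (0,3), heading up
step 1 (move(2)): at (0,5), heading up
step 2 (move(2)): at (0,6), heading up
uniquely the one of 64 2-step routes that fits.

move(2), move(2)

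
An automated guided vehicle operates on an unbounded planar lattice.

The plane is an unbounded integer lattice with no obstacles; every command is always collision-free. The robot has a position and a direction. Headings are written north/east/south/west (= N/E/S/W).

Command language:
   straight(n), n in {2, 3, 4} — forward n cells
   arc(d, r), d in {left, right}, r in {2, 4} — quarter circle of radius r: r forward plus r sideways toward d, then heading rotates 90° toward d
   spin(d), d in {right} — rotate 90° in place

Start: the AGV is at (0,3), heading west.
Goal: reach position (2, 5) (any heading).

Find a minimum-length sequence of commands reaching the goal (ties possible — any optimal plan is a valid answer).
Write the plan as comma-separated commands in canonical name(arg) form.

spin(right), arc(right, 2)

t0: at (0,3), heading west
t=1 spin(right) ⇒ at (0,3), heading north
t=2 arc(right, 2) ⇒ at (2,5), heading east
shorter routes all fall short; 2 is best.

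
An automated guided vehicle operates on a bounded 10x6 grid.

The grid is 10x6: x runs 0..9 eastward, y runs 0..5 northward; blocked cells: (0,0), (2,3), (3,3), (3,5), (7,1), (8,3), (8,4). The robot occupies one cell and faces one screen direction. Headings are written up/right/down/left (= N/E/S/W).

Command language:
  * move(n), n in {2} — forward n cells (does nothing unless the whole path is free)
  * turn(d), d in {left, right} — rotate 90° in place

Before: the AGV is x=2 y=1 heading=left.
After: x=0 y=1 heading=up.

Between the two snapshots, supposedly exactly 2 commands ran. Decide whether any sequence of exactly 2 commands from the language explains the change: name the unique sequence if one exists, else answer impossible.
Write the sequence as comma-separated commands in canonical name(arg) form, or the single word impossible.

key: position moved to (0,1) AND the heading swung to N — translation plus rotation needed
initial: x=2 y=1 heading=left
[1] after move(2): x=0 y=1 heading=left
[2] after turn(right): x=0 y=1 heading=up
no rival 2-sequence matches.

move(2), turn(right)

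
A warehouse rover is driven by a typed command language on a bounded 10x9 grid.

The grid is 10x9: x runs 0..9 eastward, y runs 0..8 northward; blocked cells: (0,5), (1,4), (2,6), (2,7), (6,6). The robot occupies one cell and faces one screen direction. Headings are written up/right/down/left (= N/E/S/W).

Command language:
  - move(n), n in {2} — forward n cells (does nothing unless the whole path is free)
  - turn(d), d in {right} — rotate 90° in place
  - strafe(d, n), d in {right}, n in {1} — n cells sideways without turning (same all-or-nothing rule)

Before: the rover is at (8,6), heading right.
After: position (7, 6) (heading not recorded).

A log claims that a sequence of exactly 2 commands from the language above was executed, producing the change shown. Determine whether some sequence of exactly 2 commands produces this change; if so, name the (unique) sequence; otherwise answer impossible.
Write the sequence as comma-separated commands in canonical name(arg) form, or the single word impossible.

turn(right), strafe(right, 1)

key: order matters: swapping turn(right) and strafe(right, 1) lands elsewhere
from: at (8,6), heading right
t=1 turn(right) ⇒ at (8,6), heading down
t=2 strafe(right, 1) ⇒ at (7,6), heading down
all 9 alternatives checked — unique.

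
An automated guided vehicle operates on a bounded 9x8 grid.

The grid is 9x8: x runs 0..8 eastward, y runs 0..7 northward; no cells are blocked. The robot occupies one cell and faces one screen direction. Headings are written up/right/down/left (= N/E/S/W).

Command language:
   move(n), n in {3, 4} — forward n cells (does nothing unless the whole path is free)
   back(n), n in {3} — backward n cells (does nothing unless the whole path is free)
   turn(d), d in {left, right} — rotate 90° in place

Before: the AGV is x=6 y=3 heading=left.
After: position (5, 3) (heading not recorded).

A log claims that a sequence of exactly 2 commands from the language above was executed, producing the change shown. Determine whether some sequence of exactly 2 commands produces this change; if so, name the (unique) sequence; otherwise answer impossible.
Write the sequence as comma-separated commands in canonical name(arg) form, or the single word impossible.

key: order matters: swapping move(4) and back(3) lands elsewhere
t0: x=6 y=3 heading=left
[1] after move(4): x=2 y=3 heading=left
[2] after back(3): x=5 y=3 heading=left
uniquely the one of 25 2-step routes that fits.

move(4), back(3)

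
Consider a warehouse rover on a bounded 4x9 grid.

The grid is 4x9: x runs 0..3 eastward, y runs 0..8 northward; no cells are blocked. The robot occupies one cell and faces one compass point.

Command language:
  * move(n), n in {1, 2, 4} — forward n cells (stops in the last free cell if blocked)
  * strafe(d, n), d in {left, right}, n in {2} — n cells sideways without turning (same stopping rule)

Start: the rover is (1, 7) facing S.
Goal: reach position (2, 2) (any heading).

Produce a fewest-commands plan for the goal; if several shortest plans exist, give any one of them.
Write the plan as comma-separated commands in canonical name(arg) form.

initial: (1, 7) facing S
1. move(1) → (1, 6) facing S
2. move(4) → (1, 2) facing S
3. strafe(right, 2) → (0, 2) facing S
4. strafe(left, 2) → (2, 2) facing S
shorter routes all fall short; 4 is best.

move(1), move(4), strafe(right, 2), strafe(left, 2)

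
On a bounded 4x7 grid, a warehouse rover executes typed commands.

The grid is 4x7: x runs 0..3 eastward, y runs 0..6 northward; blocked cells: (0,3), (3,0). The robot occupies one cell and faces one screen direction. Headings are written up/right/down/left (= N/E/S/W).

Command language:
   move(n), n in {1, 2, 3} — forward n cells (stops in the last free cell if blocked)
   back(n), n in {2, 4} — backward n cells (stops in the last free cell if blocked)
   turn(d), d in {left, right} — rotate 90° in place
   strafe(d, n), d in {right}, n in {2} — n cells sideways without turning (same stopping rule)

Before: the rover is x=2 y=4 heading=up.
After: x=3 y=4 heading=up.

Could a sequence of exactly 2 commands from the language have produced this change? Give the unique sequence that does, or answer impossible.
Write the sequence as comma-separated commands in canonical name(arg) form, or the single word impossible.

key: the first strafe(right, 2) runs into the grid edge before its full distance
start: x=2 y=4 heading=up
step 1 (strafe(right, 2)): x=3 y=4 heading=up
step 2 (strafe(right, 2)): x=3 y=4 heading=up
uniquely the one of 64 2-step routes that fits.

strafe(right, 2), strafe(right, 2)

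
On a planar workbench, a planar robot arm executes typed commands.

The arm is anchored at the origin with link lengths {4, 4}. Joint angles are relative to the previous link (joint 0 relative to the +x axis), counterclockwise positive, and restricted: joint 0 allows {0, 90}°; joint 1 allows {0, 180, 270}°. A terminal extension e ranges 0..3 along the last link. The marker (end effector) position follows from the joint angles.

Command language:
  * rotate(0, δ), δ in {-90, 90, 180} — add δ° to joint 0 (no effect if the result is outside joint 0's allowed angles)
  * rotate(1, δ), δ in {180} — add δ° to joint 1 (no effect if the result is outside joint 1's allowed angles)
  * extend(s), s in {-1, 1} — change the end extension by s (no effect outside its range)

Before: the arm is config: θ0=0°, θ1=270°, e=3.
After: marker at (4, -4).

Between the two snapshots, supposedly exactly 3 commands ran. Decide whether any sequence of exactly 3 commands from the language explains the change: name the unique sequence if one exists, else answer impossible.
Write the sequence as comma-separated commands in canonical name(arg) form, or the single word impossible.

initial: config: θ0=0°, θ1=270°, e=3
[1] after extend(-1): config: θ0=0°, θ1=270°, e=2
[2] after extend(-1): config: θ0=0°, θ1=270°, e=1
[3] after extend(-1): config: θ0=0°, θ1=270°, e=0
uniquely the one of 216 3-step routes that fits.

extend(-1), extend(-1), extend(-1)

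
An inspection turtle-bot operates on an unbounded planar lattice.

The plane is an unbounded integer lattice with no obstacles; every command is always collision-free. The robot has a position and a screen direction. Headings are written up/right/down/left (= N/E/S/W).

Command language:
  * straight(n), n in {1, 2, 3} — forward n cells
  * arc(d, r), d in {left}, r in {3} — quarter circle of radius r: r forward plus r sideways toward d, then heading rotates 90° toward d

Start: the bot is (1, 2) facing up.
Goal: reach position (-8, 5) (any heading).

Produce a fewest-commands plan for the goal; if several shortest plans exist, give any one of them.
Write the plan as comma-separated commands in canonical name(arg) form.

t0: (1, 2) facing up
1. arc(left, 3) → (-2, 5) facing left
2. straight(3) → (-5, 5) facing left
3. straight(3) → (-8, 5) facing left
no 2-step plan works, so 3 is optimal.

arc(left, 3), straight(3), straight(3)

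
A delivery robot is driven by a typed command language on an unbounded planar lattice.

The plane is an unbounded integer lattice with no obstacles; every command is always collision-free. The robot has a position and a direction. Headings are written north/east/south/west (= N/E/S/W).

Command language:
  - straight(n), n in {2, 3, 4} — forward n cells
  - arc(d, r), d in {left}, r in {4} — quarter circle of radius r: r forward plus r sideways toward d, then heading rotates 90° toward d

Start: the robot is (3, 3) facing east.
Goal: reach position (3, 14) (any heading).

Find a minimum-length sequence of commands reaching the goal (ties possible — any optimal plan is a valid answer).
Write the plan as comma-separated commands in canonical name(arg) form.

arc(left, 4), straight(3), arc(left, 4)

t0: (3, 3) facing east
[1] after arc(left, 4): (7, 7) facing north
[2] after straight(3): (7, 10) facing north
[3] after arc(left, 4): (3, 14) facing west
nothing shorter than 3 reaches the goal.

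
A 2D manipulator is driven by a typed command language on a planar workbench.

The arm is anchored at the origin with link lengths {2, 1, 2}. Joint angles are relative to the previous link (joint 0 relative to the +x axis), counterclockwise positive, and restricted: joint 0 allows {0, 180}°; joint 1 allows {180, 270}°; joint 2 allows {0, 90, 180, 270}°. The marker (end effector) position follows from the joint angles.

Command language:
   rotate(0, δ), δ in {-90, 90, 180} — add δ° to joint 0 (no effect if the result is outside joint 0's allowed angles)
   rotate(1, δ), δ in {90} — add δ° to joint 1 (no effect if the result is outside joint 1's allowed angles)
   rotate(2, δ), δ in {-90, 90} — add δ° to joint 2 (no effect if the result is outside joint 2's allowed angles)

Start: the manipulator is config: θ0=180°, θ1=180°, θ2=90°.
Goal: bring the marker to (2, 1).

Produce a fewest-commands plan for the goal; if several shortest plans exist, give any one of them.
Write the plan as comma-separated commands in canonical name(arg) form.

rotate(1, 90), rotate(0, 180), rotate(2, 90)

begin: config: θ0=180°, θ1=180°, θ2=90°
[1] after rotate(1, 90): config: θ0=180°, θ1=270°, θ2=90°
[2] after rotate(0, 180): config: θ0=0°, θ1=270°, θ2=90°
[3] after rotate(2, 90): config: θ0=0°, θ1=270°, θ2=180°
shorter routes all fall short; 3 is best.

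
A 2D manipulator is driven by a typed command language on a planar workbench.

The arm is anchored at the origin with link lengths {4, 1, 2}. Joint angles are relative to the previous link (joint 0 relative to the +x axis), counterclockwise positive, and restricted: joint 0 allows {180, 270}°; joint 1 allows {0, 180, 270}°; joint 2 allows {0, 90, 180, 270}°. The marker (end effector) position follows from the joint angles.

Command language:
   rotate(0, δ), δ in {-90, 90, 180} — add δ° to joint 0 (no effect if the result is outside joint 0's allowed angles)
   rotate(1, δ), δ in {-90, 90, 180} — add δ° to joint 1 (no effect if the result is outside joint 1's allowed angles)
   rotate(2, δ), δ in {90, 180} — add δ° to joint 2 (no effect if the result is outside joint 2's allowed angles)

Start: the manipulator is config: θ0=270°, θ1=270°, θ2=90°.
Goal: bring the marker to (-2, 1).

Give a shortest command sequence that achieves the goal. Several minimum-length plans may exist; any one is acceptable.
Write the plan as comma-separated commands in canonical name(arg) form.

start: config: θ0=270°, θ1=270°, θ2=90°
[1] after rotate(0, -90): config: θ0=180°, θ1=270°, θ2=90°
[2] after rotate(2, 180): config: θ0=180°, θ1=270°, θ2=270°
shorter routes all fall short; 2 is best.

rotate(0, -90), rotate(2, 180)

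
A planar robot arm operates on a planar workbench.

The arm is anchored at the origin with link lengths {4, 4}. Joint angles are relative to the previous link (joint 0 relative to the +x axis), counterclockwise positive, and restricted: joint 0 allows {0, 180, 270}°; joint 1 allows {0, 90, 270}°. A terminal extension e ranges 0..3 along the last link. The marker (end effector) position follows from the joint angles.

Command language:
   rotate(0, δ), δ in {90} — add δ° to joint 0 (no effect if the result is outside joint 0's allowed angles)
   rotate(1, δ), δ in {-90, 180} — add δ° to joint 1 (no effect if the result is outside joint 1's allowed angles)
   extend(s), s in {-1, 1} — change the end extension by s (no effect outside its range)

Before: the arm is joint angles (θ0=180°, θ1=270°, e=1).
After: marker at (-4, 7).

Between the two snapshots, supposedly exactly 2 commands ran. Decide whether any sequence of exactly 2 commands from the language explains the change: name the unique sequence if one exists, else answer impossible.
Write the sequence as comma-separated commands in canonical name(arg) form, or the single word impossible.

extend(1), extend(1)

from: joint angles (θ0=180°, θ1=270°, e=1)
step 1 (extend(1)): joint angles (θ0=180°, θ1=270°, e=2)
step 2 (extend(1)): joint angles (θ0=180°, θ1=270°, e=3)
uniquely the one of 25 2-step routes that fits.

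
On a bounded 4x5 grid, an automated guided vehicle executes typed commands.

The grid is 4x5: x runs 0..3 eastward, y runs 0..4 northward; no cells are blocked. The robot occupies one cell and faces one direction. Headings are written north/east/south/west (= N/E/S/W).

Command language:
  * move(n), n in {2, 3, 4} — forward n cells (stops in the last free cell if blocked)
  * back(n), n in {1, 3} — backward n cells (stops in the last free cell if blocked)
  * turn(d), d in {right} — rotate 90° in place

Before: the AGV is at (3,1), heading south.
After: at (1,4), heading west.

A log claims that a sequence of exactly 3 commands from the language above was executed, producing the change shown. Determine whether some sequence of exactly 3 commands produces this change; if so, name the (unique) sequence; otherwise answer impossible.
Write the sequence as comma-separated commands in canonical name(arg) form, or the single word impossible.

key: cell and facing (now W) both changed — the 3 commands mix motion and turning
begin: at (3,1), heading south
step 1 (back(3)): at (3,4), heading south
step 2 (turn(right)): at (3,4), heading west
step 3 (move(2)): at (1,4), heading west
uniquely the one of 216 3-step routes that fits.

back(3), turn(right), move(2)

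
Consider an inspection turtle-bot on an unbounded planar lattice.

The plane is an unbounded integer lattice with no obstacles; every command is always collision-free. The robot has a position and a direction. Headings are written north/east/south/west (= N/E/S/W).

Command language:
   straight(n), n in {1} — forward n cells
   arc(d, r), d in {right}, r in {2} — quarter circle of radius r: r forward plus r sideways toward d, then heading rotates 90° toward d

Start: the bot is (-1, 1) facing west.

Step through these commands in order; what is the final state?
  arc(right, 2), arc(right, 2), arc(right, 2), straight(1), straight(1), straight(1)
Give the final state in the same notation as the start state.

start: (-1, 1) facing west
t=1 arc(right, 2) ⇒ (-3, 3) facing north
t=2 arc(right, 2) ⇒ (-1, 5) facing east
t=3 arc(right, 2) ⇒ (1, 3) facing south
t=4 straight(1) ⇒ (1, 2) facing south
t=5 straight(1) ⇒ (1, 1) facing south
t=6 straight(1) ⇒ (1, 0) facing south

(1, 0) facing south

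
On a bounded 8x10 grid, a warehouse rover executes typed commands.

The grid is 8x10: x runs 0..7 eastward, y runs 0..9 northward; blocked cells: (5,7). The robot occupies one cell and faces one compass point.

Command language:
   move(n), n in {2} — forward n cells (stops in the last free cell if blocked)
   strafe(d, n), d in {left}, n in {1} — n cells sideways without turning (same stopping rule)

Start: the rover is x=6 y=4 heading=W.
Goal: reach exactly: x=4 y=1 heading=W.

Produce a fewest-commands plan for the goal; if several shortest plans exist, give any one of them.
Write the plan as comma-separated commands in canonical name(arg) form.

start: x=6 y=4 heading=W
1. strafe(left, 1) → x=6 y=3 heading=W
2. strafe(left, 1) → x=6 y=2 heading=W
3. strafe(left, 1) → x=6 y=1 heading=W
4. move(2) → x=4 y=1 heading=W
nothing shorter than 4 reaches the goal.

strafe(left, 1), strafe(left, 1), strafe(left, 1), move(2)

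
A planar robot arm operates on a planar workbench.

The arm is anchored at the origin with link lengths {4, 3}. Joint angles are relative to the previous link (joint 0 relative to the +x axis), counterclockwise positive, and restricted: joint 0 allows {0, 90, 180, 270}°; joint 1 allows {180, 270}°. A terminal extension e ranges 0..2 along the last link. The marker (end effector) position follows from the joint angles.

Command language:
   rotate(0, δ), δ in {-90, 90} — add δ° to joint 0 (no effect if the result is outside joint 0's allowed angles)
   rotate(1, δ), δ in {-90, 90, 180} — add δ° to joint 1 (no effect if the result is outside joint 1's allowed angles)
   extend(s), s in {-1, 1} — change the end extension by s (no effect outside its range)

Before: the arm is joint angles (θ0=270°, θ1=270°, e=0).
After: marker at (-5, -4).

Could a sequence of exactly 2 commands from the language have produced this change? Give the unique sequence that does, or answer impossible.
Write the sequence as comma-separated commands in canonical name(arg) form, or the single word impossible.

extend(1), extend(1)

begin: joint angles (θ0=270°, θ1=270°, e=0)
[1] after extend(1): joint angles (θ0=270°, θ1=270°, e=1)
[2] after extend(1): joint angles (θ0=270°, θ1=270°, e=2)
no rival 2-sequence matches.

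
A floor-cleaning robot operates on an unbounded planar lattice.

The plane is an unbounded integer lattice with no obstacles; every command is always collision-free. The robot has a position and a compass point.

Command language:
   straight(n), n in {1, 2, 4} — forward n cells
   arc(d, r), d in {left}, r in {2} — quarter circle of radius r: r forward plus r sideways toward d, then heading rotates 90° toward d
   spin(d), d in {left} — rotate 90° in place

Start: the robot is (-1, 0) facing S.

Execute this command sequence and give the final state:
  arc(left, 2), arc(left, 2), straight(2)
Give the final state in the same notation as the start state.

initial: (-1, 0) facing S
[1] after arc(left, 2): (1, -2) facing E
[2] after arc(left, 2): (3, 0) facing N
[3] after straight(2): (3, 2) facing N

(3, 2) facing N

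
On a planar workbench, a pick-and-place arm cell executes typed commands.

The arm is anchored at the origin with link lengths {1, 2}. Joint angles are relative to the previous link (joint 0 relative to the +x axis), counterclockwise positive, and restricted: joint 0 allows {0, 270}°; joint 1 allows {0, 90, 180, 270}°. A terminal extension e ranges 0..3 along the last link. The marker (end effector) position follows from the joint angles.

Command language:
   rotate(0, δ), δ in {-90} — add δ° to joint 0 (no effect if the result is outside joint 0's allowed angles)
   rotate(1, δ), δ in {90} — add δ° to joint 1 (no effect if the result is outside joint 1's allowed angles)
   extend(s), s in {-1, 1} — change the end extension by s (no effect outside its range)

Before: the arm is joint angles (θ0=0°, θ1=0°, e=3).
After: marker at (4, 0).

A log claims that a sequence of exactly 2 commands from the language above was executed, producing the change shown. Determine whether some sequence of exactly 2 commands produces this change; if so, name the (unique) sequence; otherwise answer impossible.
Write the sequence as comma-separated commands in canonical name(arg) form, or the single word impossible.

begin: joint angles (θ0=0°, θ1=0°, e=3)
1. extend(-1) → joint angles (θ0=0°, θ1=0°, e=2)
2. extend(-1) → joint angles (θ0=0°, θ1=0°, e=1)
uniquely the one of 16 2-step routes that fits.

extend(-1), extend(-1)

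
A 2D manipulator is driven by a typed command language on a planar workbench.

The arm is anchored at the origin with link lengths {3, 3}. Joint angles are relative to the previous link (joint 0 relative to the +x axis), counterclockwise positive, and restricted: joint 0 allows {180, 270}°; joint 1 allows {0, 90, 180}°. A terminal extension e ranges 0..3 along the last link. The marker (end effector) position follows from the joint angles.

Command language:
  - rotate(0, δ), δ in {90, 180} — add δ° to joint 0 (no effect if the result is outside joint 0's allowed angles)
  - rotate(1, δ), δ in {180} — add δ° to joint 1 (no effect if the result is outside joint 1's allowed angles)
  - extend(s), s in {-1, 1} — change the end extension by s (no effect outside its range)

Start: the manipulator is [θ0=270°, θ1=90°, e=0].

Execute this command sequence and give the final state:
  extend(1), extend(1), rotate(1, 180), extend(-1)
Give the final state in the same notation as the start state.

[θ0=270°, θ1=90°, e=1]

begin: [θ0=270°, θ1=90°, e=0]
[1] after extend(1): [θ0=270°, θ1=90°, e=1]
[2] after extend(1): [θ0=270°, θ1=90°, e=2]
[3] after rotate(1, 180): [θ0=270°, θ1=90°, e=2]
[4] after extend(-1): [θ0=270°, θ1=90°, e=1]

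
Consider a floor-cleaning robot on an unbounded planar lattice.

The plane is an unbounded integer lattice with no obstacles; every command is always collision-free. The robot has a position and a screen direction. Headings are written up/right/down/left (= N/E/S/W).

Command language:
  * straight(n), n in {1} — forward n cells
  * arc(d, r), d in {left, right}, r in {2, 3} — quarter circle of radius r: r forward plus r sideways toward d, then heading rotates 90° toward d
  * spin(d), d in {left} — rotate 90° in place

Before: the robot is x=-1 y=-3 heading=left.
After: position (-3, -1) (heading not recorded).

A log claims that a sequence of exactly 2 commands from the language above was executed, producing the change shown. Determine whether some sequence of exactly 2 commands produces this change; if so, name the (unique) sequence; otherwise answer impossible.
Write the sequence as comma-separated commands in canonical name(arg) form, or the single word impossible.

key: running spin(left) before arc(right, 2) would end elsewhere — order is forced
initial: x=-1 y=-3 heading=left
1. arc(right, 2) → x=-3 y=-1 heading=up
2. spin(left) → x=-3 y=-1 heading=left
uniquely the one of 36 2-step routes that fits.

arc(right, 2), spin(left)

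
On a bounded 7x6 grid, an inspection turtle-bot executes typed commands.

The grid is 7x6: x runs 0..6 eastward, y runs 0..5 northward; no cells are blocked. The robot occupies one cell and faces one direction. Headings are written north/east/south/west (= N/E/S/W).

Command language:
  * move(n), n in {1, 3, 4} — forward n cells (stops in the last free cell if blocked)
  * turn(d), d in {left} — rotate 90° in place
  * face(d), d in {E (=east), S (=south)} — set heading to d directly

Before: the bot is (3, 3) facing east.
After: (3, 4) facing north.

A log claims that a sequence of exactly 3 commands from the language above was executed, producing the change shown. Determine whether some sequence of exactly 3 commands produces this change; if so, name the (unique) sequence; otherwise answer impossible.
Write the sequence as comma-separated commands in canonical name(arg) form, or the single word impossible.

key: running move(1) before face(E) would end elsewhere — order is forced
begin: (3, 3) facing east
[1] after face(E): (3, 3) facing east
[2] after turn(left): (3, 3) facing north
[3] after move(1): (3, 4) facing north
all 216 alternatives checked — unique.

face(E), turn(left), move(1)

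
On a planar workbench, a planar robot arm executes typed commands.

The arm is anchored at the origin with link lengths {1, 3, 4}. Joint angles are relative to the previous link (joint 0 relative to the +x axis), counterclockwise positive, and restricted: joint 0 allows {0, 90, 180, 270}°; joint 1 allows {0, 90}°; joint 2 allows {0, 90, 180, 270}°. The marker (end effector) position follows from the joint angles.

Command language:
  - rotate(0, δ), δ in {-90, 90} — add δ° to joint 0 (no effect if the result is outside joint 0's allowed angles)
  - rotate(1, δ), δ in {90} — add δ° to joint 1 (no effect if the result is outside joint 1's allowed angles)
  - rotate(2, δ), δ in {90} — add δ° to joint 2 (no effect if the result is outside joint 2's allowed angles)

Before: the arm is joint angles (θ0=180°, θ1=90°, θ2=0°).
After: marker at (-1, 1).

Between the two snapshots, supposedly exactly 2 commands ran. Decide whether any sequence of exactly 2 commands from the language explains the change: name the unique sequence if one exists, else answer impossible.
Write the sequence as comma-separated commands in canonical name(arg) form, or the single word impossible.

begin: joint angles (θ0=180°, θ1=90°, θ2=0°)
t=1 rotate(2, 90) ⇒ joint angles (θ0=180°, θ1=90°, θ2=90°)
t=2 rotate(2, 90) ⇒ joint angles (θ0=180°, θ1=90°, θ2=180°)
all 16 alternatives checked — unique.

rotate(2, 90), rotate(2, 90)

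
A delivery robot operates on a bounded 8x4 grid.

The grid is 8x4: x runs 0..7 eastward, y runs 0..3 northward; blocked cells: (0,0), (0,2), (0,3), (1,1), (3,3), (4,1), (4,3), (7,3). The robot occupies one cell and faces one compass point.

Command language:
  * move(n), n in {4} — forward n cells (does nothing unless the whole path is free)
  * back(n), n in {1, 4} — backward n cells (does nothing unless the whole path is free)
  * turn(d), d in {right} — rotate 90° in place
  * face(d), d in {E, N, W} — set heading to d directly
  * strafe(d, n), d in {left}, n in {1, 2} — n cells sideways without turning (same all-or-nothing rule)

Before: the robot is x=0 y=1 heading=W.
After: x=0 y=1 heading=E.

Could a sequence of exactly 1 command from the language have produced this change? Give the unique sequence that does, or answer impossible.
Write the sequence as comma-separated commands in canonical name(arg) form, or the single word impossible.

key: parked at (0,1) the whole time — nothing moves the robot
begin: x=0 y=1 heading=W
[1] after face(E): x=0 y=1 heading=E
uniquely the one of 9 1-step routes that fits.

face(E)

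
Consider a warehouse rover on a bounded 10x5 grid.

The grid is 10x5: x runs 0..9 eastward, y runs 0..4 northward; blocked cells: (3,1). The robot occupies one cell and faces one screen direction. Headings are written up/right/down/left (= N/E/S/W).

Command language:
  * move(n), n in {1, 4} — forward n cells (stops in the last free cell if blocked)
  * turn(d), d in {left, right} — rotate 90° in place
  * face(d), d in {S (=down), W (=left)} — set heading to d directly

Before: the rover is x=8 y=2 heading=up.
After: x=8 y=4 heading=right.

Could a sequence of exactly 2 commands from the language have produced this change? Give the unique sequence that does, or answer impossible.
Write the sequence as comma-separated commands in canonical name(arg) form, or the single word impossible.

move(4), turn(right)

key: position moved to (8,4) AND the heading swung to E — translation plus rotation needed
initial: x=8 y=2 heading=up
[1] after move(4): x=8 y=4 heading=up
[2] after turn(right): x=8 y=4 heading=right
no other 2-command option fits: unique.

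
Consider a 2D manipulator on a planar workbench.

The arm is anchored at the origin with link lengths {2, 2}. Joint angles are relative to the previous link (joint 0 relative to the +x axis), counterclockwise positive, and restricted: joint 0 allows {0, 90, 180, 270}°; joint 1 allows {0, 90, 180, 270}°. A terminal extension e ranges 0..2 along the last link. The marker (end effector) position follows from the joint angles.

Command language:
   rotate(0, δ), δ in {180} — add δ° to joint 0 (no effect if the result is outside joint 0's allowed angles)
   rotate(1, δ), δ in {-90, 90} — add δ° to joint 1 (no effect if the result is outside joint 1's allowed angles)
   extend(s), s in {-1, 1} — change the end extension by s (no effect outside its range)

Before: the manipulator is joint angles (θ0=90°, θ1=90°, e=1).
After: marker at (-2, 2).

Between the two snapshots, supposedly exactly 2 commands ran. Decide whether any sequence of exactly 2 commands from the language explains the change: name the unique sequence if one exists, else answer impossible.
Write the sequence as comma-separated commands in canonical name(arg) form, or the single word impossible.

t0: joint angles (θ0=90°, θ1=90°, e=1)
1. extend(-1) → joint angles (θ0=90°, θ1=90°, e=0)
2. extend(-1) → joint angles (θ0=90°, θ1=90°, e=0)
uniquely the one of 25 2-step routes that fits.

extend(-1), extend(-1)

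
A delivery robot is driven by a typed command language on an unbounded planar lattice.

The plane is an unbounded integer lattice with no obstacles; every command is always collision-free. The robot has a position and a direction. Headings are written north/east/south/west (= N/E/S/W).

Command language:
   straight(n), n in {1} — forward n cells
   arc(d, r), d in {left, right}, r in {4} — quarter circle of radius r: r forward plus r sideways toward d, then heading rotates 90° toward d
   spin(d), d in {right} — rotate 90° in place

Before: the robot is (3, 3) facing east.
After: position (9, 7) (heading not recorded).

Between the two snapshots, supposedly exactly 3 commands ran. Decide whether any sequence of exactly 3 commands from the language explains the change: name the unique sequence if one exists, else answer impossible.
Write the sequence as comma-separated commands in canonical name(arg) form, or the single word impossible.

straight(1), straight(1), arc(left, 4)

key: order matters: swapping straight(1) and arc(left, 4) lands elsewhere
start: (3, 3) facing east
t=1 straight(1) ⇒ (4, 3) facing east
t=2 straight(1) ⇒ (5, 3) facing east
t=3 arc(left, 4) ⇒ (9, 7) facing north
uniquely the one of 64 3-step routes that fits.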